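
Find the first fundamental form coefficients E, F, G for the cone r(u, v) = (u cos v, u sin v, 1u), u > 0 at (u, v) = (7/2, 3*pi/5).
E = 2;  F = 0;  G = 49/4

Partials: r_u = (cos(v), sin(v), 1), r_v = (-u*sin(v), u*cos(v), 0). As functions of (u, v):
  E = r_u · r_u = 2,
  F = r_u · r_v = 0,
  G = r_v · r_v = u^2.
Evaluating at (u, v) = (7/2, 3*pi/5): E = 2, F = 0, G = 49/4.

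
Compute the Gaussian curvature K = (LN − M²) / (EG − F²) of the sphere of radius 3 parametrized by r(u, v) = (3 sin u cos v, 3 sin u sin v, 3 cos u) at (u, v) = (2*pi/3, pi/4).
K = 1/9

Coefficients of the first fundamental form: E = 9, F = 0, G = 9*sin(u)^2.
Coefficients of the second fundamental form: L = -3*sin(u)/Abs(sin(u)), M = 0, N = -3*sin(u)^3/Abs(sin(u)).
Assemble K = (LN − M²)/(EG − F²) = 1/9. At (u, v) = (2*pi/3, pi/4): K = 1/9.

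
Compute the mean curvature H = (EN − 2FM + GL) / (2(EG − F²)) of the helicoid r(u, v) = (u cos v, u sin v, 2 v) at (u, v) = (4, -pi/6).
H = 0

With E = 1, F = 0, G = u^2 + 4, L = 0, M = -2/sqrt(u^2 + 4), N = 0, assemble
  H = (EN − 2FM + GL) / (2(EG − F²)) = 0.
At (u, v) = (4, -pi/6): H = 0.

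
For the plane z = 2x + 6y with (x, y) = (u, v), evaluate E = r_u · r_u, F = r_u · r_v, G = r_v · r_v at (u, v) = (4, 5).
E = 5;  F = 12;  G = 37

Partials: r_u = (1, 0, 2), r_v = (0, 1, 6). As functions of (u, v):
  E = r_u · r_u = 5,
  F = r_u · r_v = 12,
  G = r_v · r_v = 37.
Evaluating at (u, v) = (4, 5): E = 5, F = 12, G = 37.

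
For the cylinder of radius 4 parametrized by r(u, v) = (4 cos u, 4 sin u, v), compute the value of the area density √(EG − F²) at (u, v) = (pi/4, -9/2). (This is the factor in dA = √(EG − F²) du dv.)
√(EG − F²)|_{(pi/4, -9/2)} = 4

E = 16, F = 0, G = 1, so EG − F² = 16. Taking the positive square root: √(EG − F²) = 4. At (u, v) = (pi/4, -9/2): 4.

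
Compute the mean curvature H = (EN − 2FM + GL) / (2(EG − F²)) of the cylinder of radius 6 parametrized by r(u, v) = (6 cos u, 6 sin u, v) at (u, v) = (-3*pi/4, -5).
H = -1/12

With E = 36, F = 0, G = 1, L = -6, M = 0, N = 0, assemble
  H = (EN − 2FM + GL) / (2(EG − F²)) = -1/12.
At (u, v) = (-3*pi/4, -5): H = -1/12.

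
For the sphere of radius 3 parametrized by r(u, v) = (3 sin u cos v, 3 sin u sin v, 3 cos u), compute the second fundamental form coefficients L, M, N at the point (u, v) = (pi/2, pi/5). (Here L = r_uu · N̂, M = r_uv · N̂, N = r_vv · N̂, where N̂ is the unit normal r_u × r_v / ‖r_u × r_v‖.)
L = -3;  M = 0;  N = -3

Compute the unit normal N̂(u, v) = (sin(u)^2*cos(v)/Abs(sin(u)), sin(u)^2*sin(v)/Abs(sin(u)), sin(2*u)/(2*Abs(sin(u)))), and the second partials r_uu, r_uv, r_vv. Take dot products:
  L(u, v) = r_uu · N̂ = -3*sin(u)/Abs(sin(u)),
  M(u, v) = r_uv · N̂ = 0,
  N(u, v) = r_vv · N̂ = -3*sin(u)^3/Abs(sin(u)).
Evaluating at (u, v) = (pi/2, pi/5):
  L = -3, M = 0, N = -3.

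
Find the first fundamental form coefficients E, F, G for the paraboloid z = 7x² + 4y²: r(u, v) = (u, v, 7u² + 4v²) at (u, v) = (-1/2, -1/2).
E = 50;  F = 28;  G = 17

Partials: r_u = (1, 0, 14*u), r_v = (0, 1, 8*v). As functions of (u, v):
  E = r_u · r_u = 196*u^2 + 1,
  F = r_u · r_v = 112*u*v,
  G = r_v · r_v = 64*v^2 + 1.
Evaluating at (u, v) = (-1/2, -1/2): E = 50, F = 28, G = 17.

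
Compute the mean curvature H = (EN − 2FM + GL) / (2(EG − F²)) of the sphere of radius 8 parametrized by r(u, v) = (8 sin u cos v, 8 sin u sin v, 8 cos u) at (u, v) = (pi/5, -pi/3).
H = -1/8

With E = 64, F = 0, G = 64*sin(u)^2, L = -8*sin(u)/Abs(sin(u)), M = 0, N = -8*sin(u)^3/Abs(sin(u)), assemble
  H = (EN − 2FM + GL) / (2(EG − F²)) = -sin(u)/(8*Abs(sin(u))).
At (u, v) = (pi/5, -pi/3): H = -1/8.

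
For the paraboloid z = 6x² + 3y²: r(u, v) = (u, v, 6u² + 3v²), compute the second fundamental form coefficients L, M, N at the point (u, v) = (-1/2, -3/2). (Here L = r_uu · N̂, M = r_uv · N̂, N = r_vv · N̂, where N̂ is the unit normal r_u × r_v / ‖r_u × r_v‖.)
L = 6*sqrt(118)/59;  M = 0;  N = 3*sqrt(118)/59

Compute the unit normal N̂(u, v) = (-12*u/sqrt(144*u^2 + 36*v^2 + 1), -6*v/sqrt(144*u^2 + 36*v^2 + 1), 1/sqrt(144*u^2 + 36*v^2 + 1)), and the second partials r_uu, r_uv, r_vv. Take dot products:
  L(u, v) = r_uu · N̂ = 12/sqrt(144*u^2 + 36*v^2 + 1),
  M(u, v) = r_uv · N̂ = 0,
  N(u, v) = r_vv · N̂ = 6/sqrt(144*u^2 + 36*v^2 + 1).
Evaluating at (u, v) = (-1/2, -3/2):
  L = 6*sqrt(118)/59, M = 0, N = 3*sqrt(118)/59.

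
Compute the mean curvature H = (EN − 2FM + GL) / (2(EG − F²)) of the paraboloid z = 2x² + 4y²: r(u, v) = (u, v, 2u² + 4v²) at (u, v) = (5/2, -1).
H = 178*sqrt(165)/9075

With E = 16*u^2 + 1, F = 32*u*v, G = 64*v^2 + 1, L = 4/sqrt(16*u^2 + 64*v^2 + 1), M = 0, N = 8/sqrt(16*u^2 + 64*v^2 + 1), assemble
  H = (EN − 2FM + GL) / (2(EG − F²)) = 2*(32*u^2 + 64*v^2 + 3)/(16*u^2 + 64*v^2 + 1)^(3/2).
At (u, v) = (5/2, -1): H = 178*sqrt(165)/9075.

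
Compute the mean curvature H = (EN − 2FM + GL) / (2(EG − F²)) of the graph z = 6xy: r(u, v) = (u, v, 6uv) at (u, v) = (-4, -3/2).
H = -324*sqrt(658)/108241

With E = 36*v^2 + 1, F = 36*u*v, G = 36*u^2 + 1, L = 0, M = 6/sqrt(36*u^2 + 36*v^2 + 1), N = 0, assemble
  H = (EN − 2FM + GL) / (2(EG − F²)) = -216*u*v/(36*u^2 + 36*v^2 + 1)^(3/2).
At (u, v) = (-4, -3/2): H = -324*sqrt(658)/108241.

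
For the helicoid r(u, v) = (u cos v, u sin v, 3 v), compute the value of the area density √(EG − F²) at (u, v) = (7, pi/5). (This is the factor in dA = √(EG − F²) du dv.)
√(EG − F²)|_{(7, pi/5)} = sqrt(58)

E = 1, F = 0, G = u^2 + 9, so EG − F² = u^2 + 9. Taking the positive square root: √(EG − F²) = sqrt(u^2 + 9). At (u, v) = (7, pi/5): sqrt(58).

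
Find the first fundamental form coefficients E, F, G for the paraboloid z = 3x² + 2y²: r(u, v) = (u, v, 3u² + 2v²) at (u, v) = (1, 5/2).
E = 37;  F = 60;  G = 101

Partials: r_u = (1, 0, 6*u), r_v = (0, 1, 4*v). As functions of (u, v):
  E = r_u · r_u = 36*u^2 + 1,
  F = r_u · r_v = 24*u*v,
  G = r_v · r_v = 16*v^2 + 1.
Evaluating at (u, v) = (1, 5/2): E = 37, F = 60, G = 101.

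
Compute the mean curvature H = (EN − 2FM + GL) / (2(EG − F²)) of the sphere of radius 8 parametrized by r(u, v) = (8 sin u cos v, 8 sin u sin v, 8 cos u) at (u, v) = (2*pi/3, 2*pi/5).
H = -1/8

With E = 64, F = 0, G = 64*sin(u)^2, L = -8*sin(u)/Abs(sin(u)), M = 0, N = -8*sin(u)^3/Abs(sin(u)), assemble
  H = (EN − 2FM + GL) / (2(EG − F²)) = -sin(u)/(8*Abs(sin(u))).
At (u, v) = (2*pi/3, 2*pi/5): H = -1/8.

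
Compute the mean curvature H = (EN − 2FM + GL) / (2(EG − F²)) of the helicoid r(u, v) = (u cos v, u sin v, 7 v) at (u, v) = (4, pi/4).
H = 0

With E = 1, F = 0, G = u^2 + 49, L = 0, M = -7/sqrt(u^2 + 49), N = 0, assemble
  H = (EN − 2FM + GL) / (2(EG − F²)) = 0.
At (u, v) = (4, pi/4): H = 0.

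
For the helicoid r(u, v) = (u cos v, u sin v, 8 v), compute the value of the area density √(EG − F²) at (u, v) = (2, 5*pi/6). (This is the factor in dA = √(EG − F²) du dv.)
√(EG − F²)|_{(2, 5*pi/6)} = 2*sqrt(17)

E = 1, F = 0, G = u^2 + 64, so EG − F² = u^2 + 64. Taking the positive square root: √(EG − F²) = sqrt(u^2 + 64). At (u, v) = (2, 5*pi/6): 2*sqrt(17).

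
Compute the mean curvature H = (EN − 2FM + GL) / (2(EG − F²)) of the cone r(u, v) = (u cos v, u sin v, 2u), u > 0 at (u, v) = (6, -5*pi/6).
H = sqrt(5)/30

With E = 5, F = 0, G = u^2, L = 0, M = 0, N = 2*sqrt(5)*u^2/(5*Abs(u)), assemble
  H = (EN − 2FM + GL) / (2(EG − F²)) = sqrt(5)/(5*Abs(u)).
At (u, v) = (6, -5*pi/6): H = sqrt(5)/30.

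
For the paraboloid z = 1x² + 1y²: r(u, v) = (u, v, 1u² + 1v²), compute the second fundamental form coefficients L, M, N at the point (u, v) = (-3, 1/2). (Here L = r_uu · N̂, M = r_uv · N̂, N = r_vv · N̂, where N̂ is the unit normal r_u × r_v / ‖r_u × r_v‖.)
L = sqrt(38)/19;  M = 0;  N = sqrt(38)/19

Compute the unit normal N̂(u, v) = (-2*u/sqrt(4*u^2 + 4*v^2 + 1), -2*v/sqrt(4*u^2 + 4*v^2 + 1), 1/sqrt(4*u^2 + 4*v^2 + 1)), and the second partials r_uu, r_uv, r_vv. Take dot products:
  L(u, v) = r_uu · N̂ = 2/sqrt(4*u^2 + 4*v^2 + 1),
  M(u, v) = r_uv · N̂ = 0,
  N(u, v) = r_vv · N̂ = 2/sqrt(4*u^2 + 4*v^2 + 1).
Evaluating at (u, v) = (-3, 1/2):
  L = sqrt(38)/19, M = 0, N = sqrt(38)/19.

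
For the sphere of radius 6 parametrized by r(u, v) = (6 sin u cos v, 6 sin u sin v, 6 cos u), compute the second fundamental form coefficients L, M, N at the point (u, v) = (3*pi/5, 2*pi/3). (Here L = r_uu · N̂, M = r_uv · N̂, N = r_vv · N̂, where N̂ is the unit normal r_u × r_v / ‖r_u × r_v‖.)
L = -6;  M = 0;  N = -15/4 - 3*sqrt(5)/4

Compute the unit normal N̂(u, v) = (sin(u)^2*cos(v)/Abs(sin(u)), sin(u)^2*sin(v)/Abs(sin(u)), sin(2*u)/(2*Abs(sin(u)))), and the second partials r_uu, r_uv, r_vv. Take dot products:
  L(u, v) = r_uu · N̂ = -6*sin(u)/Abs(sin(u)),
  M(u, v) = r_uv · N̂ = 0,
  N(u, v) = r_vv · N̂ = -6*sin(u)^3/Abs(sin(u)).
Evaluating at (u, v) = (3*pi/5, 2*pi/3):
  L = -6, M = 0, N = -15/4 - 3*sqrt(5)/4.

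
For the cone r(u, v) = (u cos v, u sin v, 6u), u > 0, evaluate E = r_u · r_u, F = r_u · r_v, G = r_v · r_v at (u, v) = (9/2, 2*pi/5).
E = 37;  F = 0;  G = 81/4

Partials: r_u = (cos(v), sin(v), 6), r_v = (-u*sin(v), u*cos(v), 0). As functions of (u, v):
  E = r_u · r_u = 37,
  F = r_u · r_v = 0,
  G = r_v · r_v = u^2.
Evaluating at (u, v) = (9/2, 2*pi/5): E = 37, F = 0, G = 81/4.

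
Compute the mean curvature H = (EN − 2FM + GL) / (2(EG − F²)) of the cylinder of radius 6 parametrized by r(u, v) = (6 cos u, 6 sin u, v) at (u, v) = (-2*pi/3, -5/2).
H = -1/12

With E = 36, F = 0, G = 1, L = -6, M = 0, N = 0, assemble
  H = (EN − 2FM + GL) / (2(EG − F²)) = -1/12.
At (u, v) = (-2*pi/3, -5/2): H = -1/12.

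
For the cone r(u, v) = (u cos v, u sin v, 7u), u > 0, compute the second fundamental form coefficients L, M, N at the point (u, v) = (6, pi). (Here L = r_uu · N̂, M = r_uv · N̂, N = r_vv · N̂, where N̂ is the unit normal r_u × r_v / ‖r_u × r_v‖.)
L = 0;  M = 0;  N = 21*sqrt(2)/5

Compute the unit normal N̂(u, v) = (-7*sqrt(2)*u*cos(v)/(10*Abs(u)), -7*sqrt(2)*u*sin(v)/(10*Abs(u)), sqrt(2)*u/(10*Abs(u))), and the second partials r_uu, r_uv, r_vv. Take dot products:
  L(u, v) = r_uu · N̂ = 0,
  M(u, v) = r_uv · N̂ = 0,
  N(u, v) = r_vv · N̂ = 7*sqrt(2)*u^2/(10*Abs(u)).
Evaluating at (u, v) = (6, pi):
  L = 0, M = 0, N = 21*sqrt(2)/5.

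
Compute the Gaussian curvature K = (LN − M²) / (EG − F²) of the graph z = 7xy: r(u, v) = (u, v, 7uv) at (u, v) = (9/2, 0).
K = -784/15784729

Coefficients of the first fundamental form: E = 49*v^2 + 1, F = 49*u*v, G = 49*u^2 + 1.
Coefficients of the second fundamental form: L = 0, M = 7/sqrt(49*u^2 + 49*v^2 + 1), N = 0.
Assemble K = (LN − M²)/(EG − F²) = -49/(2401*u^4 + 4802*u^2*v^2 + 98*u^2 + 2401*v^4 + 98*v^2 + 1). At (u, v) = (9/2, 0): K = -784/15784729.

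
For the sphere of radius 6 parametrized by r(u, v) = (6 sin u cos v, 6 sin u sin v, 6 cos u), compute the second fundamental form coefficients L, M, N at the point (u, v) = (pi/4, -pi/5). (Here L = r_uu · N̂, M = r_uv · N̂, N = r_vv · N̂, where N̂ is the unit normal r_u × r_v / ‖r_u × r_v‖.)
L = -6;  M = 0;  N = -3

Compute the unit normal N̂(u, v) = (sin(u)^2*cos(v)/Abs(sin(u)), sin(u)^2*sin(v)/Abs(sin(u)), sin(2*u)/(2*Abs(sin(u)))), and the second partials r_uu, r_uv, r_vv. Take dot products:
  L(u, v) = r_uu · N̂ = -6*sin(u)/Abs(sin(u)),
  M(u, v) = r_uv · N̂ = 0,
  N(u, v) = r_vv · N̂ = -6*sin(u)^3/Abs(sin(u)).
Evaluating at (u, v) = (pi/4, -pi/5):
  L = -6, M = 0, N = -3.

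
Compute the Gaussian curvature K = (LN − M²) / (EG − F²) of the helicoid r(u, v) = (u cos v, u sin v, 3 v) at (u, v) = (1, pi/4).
K = -9/100

Coefficients of the first fundamental form: E = 1, F = 0, G = u^2 + 9.
Coefficients of the second fundamental form: L = 0, M = -3/sqrt(u^2 + 9), N = 0.
Assemble K = (LN − M²)/(EG − F²) = -9/(u^2 + 9)^2. At (u, v) = (1, pi/4): K = -9/100.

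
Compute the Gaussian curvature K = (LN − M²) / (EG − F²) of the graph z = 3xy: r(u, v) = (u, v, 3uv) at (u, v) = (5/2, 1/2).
K = -36/14161

Coefficients of the first fundamental form: E = 9*v^2 + 1, F = 9*u*v, G = 9*u^2 + 1.
Coefficients of the second fundamental form: L = 0, M = 3/sqrt(9*u^2 + 9*v^2 + 1), N = 0.
Assemble K = (LN − M²)/(EG − F²) = -9/(81*u^4 + 162*u^2*v^2 + 18*u^2 + 81*v^4 + 18*v^2 + 1). At (u, v) = (5/2, 1/2): K = -36/14161.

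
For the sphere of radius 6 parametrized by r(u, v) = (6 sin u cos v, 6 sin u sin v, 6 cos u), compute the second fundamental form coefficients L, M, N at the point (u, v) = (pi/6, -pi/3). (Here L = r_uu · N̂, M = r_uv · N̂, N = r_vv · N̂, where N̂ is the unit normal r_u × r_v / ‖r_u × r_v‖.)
L = -6;  M = 0;  N = -3/2

Compute the unit normal N̂(u, v) = (sin(u)^2*cos(v)/Abs(sin(u)), sin(u)^2*sin(v)/Abs(sin(u)), sin(2*u)/(2*Abs(sin(u)))), and the second partials r_uu, r_uv, r_vv. Take dot products:
  L(u, v) = r_uu · N̂ = -6*sin(u)/Abs(sin(u)),
  M(u, v) = r_uv · N̂ = 0,
  N(u, v) = r_vv · N̂ = -6*sin(u)^3/Abs(sin(u)).
Evaluating at (u, v) = (pi/6, -pi/3):
  L = -6, M = 0, N = -3/2.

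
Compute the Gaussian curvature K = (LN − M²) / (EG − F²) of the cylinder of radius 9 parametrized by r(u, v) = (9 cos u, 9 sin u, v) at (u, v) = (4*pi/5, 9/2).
K = 0

Coefficients of the first fundamental form: E = 81, F = 0, G = 1.
Coefficients of the second fundamental form: L = -9, M = 0, N = 0.
Assemble K = (LN − M²)/(EG − F²) = 0. At (u, v) = (4*pi/5, 9/2): K = 0.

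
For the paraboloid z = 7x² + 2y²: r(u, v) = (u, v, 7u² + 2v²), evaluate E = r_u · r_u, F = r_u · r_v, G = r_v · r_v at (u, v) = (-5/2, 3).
E = 1226;  F = -420;  G = 145

Partials: r_u = (1, 0, 14*u), r_v = (0, 1, 4*v). As functions of (u, v):
  E = r_u · r_u = 196*u^2 + 1,
  F = r_u · r_v = 56*u*v,
  G = r_v · r_v = 16*v^2 + 1.
Evaluating at (u, v) = (-5/2, 3): E = 1226, F = -420, G = 145.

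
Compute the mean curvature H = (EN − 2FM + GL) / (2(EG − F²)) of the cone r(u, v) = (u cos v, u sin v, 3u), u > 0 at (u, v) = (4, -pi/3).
H = 3*sqrt(10)/80

With E = 10, F = 0, G = u^2, L = 0, M = 0, N = 3*sqrt(10)*u^2/(10*Abs(u)), assemble
  H = (EN − 2FM + GL) / (2(EG − F²)) = 3*sqrt(10)/(20*Abs(u)).
At (u, v) = (4, -pi/3): H = 3*sqrt(10)/80.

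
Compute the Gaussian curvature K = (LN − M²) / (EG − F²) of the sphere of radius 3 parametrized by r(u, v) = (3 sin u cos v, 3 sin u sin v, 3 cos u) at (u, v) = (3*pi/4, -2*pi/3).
K = 1/9

Coefficients of the first fundamental form: E = 9, F = 0, G = 9*sin(u)^2.
Coefficients of the second fundamental form: L = -3*sin(u)/Abs(sin(u)), M = 0, N = -3*sin(u)^3/Abs(sin(u)).
Assemble K = (LN − M²)/(EG − F²) = 1/9. At (u, v) = (3*pi/4, -2*pi/3): K = 1/9.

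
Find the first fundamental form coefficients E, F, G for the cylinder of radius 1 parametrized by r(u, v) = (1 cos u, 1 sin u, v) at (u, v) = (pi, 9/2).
E = 1;  F = 0;  G = 1

Partials: r_u = (-sin(u), cos(u), 0), r_v = (0, 0, 1). As functions of (u, v):
  E = r_u · r_u = 1,
  F = r_u · r_v = 0,
  G = r_v · r_v = 1.
Evaluating at (u, v) = (pi, 9/2): E = 1, F = 0, G = 1.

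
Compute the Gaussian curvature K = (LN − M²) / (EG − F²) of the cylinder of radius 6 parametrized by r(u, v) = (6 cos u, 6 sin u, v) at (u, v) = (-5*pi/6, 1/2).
K = 0

Coefficients of the first fundamental form: E = 36, F = 0, G = 1.
Coefficients of the second fundamental form: L = -6, M = 0, N = 0.
Assemble K = (LN − M²)/(EG − F²) = 0. At (u, v) = (-5*pi/6, 1/2): K = 0.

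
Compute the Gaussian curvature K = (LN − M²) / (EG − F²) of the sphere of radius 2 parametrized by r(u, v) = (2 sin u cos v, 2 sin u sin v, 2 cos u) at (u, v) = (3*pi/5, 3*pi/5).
K = 1/4

Coefficients of the first fundamental form: E = 4, F = 0, G = 4*sin(u)^2.
Coefficients of the second fundamental form: L = -2*sin(u)/Abs(sin(u)), M = 0, N = -2*sin(u)^3/Abs(sin(u)).
Assemble K = (LN − M²)/(EG − F²) = 1/4. At (u, v) = (3*pi/5, 3*pi/5): K = 1/4.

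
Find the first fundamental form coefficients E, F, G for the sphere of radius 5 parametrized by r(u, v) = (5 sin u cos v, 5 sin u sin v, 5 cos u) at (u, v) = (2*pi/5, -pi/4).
E = 25;  F = 0;  G = 25*sqrt(5)/8 + 125/8

Partials: r_u = (5*cos(u)*cos(v), 5*sin(v)*cos(u), -5*sin(u)), r_v = (-5*sin(u)*sin(v), 5*sin(u)*cos(v), 0). As functions of (u, v):
  E = r_u · r_u = 25,
  F = r_u · r_v = 0,
  G = r_v · r_v = 25*sin(u)^2.
Evaluating at (u, v) = (2*pi/5, -pi/4): E = 25, F = 0, G = 25*sqrt(5)/8 + 125/8.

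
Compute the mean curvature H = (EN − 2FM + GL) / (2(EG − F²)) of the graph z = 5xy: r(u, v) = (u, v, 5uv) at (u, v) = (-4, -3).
H = -375*sqrt(626)/97969

With E = 25*v^2 + 1, F = 25*u*v, G = 25*u^2 + 1, L = 0, M = 5/sqrt(25*u^2 + 25*v^2 + 1), N = 0, assemble
  H = (EN − 2FM + GL) / (2(EG − F²)) = -125*u*v/(25*u^2 + 25*v^2 + 1)^(3/2).
At (u, v) = (-4, -3): H = -375*sqrt(626)/97969.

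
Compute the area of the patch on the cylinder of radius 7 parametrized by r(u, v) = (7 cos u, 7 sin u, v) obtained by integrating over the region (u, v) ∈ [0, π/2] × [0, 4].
Area = 14*pi

Area = ∫∫ √(EG − F²) du dv with √(EG − F²) = 7. Integrating over [0, π/2] × [0, 4] gives 14*pi.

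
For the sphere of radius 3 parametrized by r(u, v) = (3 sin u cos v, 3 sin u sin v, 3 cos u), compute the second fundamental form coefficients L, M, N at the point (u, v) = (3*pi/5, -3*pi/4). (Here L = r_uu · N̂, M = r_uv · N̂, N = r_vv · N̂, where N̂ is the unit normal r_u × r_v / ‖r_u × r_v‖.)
L = -3;  M = 0;  N = -15/8 - 3*sqrt(5)/8

Compute the unit normal N̂(u, v) = (sin(u)^2*cos(v)/Abs(sin(u)), sin(u)^2*sin(v)/Abs(sin(u)), sin(2*u)/(2*Abs(sin(u)))), and the second partials r_uu, r_uv, r_vv. Take dot products:
  L(u, v) = r_uu · N̂ = -3*sin(u)/Abs(sin(u)),
  M(u, v) = r_uv · N̂ = 0,
  N(u, v) = r_vv · N̂ = -3*sin(u)^3/Abs(sin(u)).
Evaluating at (u, v) = (3*pi/5, -3*pi/4):
  L = -3, M = 0, N = -15/8 - 3*sqrt(5)/8.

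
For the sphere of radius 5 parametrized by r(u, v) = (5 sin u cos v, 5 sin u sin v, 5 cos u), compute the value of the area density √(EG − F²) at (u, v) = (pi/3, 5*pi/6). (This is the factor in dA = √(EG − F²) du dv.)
√(EG − F²)|_{(pi/3, 5*pi/6)} = 25*sqrt(3)/2

E = 25, F = 0, G = 25*sin(u)^2, so EG − F² = 625*sin(u)^2. Taking the positive square root: √(EG − F²) = 25*Abs(sin(u)). At (u, v) = (pi/3, 5*pi/6): 25*sqrt(3)/2.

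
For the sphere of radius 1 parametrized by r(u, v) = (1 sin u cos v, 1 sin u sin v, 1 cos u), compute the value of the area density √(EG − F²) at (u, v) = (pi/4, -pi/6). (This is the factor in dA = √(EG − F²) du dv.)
√(EG − F²)|_{(pi/4, -pi/6)} = sqrt(2)/2

E = 1, F = 0, G = sin(u)^2, so EG − F² = sin(u)^2. Taking the positive square root: √(EG − F²) = Abs(sin(u)). At (u, v) = (pi/4, -pi/6): sqrt(2)/2.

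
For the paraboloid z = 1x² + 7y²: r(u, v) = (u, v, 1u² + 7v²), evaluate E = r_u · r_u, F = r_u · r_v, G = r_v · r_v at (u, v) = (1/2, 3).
E = 2;  F = 42;  G = 1765

Partials: r_u = (1, 0, 2*u), r_v = (0, 1, 14*v). As functions of (u, v):
  E = r_u · r_u = 4*u^2 + 1,
  F = r_u · r_v = 28*u*v,
  G = r_v · r_v = 196*v^2 + 1.
Evaluating at (u, v) = (1/2, 3): E = 2, F = 42, G = 1765.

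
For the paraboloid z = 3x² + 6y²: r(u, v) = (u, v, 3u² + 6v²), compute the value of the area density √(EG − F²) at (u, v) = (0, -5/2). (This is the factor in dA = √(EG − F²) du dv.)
√(EG − F²)|_{(0, -5/2)} = sqrt(901)

E = 36*u^2 + 1, F = 72*u*v, G = 144*v^2 + 1, so EG − F² = 36*u^2 + 144*v^2 + 1. Taking the positive square root: √(EG − F²) = sqrt(36*u^2 + 144*v^2 + 1). At (u, v) = (0, -5/2): sqrt(901).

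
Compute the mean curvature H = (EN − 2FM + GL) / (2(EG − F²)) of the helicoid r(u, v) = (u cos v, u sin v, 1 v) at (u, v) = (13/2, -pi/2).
H = 0

With E = 1, F = 0, G = u^2 + 1, L = 0, M = -1/sqrt(u^2 + 1), N = 0, assemble
  H = (EN − 2FM + GL) / (2(EG − F²)) = 0.
At (u, v) = (13/2, -pi/2): H = 0.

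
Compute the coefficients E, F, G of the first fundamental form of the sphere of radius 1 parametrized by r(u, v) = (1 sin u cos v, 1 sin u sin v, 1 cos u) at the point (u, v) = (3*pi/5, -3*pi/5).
E = 1;  F = 0;  G = sqrt(5)/8 + 5/8

Partials: r_u = (cos(u)*cos(v), sin(v)*cos(u), -sin(u)), r_v = (-sin(u)*sin(v), sin(u)*cos(v), 0). As functions of (u, v):
  E = r_u · r_u = 1,
  F = r_u · r_v = 0,
  G = r_v · r_v = sin(u)^2.
Evaluating at (u, v) = (3*pi/5, -3*pi/5): E = 1, F = 0, G = sqrt(5)/8 + 5/8.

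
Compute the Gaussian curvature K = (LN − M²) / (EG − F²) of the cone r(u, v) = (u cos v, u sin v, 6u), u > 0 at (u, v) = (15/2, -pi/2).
K = 0

Coefficients of the first fundamental form: E = 37, F = 0, G = u^2.
Coefficients of the second fundamental form: L = 0, M = 0, N = 6*sqrt(37)*u^2/(37*Abs(u)).
Assemble K = (LN − M²)/(EG − F²) = 0. At (u, v) = (15/2, -pi/2): K = 0.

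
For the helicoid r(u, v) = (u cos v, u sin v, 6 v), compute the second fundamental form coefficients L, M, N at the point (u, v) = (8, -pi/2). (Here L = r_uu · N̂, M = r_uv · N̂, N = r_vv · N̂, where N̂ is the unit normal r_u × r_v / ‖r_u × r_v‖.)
L = 0;  M = -3/5;  N = 0

Compute the unit normal N̂(u, v) = (6*sin(v)/sqrt(u^2 + 36), -6*cos(v)/sqrt(u^2 + 36), u/sqrt(u^2 + 36)), and the second partials r_uu, r_uv, r_vv. Take dot products:
  L(u, v) = r_uu · N̂ = 0,
  M(u, v) = r_uv · N̂ = -6/sqrt(u^2 + 36),
  N(u, v) = r_vv · N̂ = 0.
Evaluating at (u, v) = (8, -pi/2):
  L = 0, M = -3/5, N = 0.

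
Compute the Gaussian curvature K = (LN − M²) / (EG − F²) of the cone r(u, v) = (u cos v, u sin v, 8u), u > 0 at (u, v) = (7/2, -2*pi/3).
K = 0

Coefficients of the first fundamental form: E = 65, F = 0, G = u^2.
Coefficients of the second fundamental form: L = 0, M = 0, N = 8*sqrt(65)*u^2/(65*Abs(u)).
Assemble K = (LN − M²)/(EG − F²) = 0. At (u, v) = (7/2, -2*pi/3): K = 0.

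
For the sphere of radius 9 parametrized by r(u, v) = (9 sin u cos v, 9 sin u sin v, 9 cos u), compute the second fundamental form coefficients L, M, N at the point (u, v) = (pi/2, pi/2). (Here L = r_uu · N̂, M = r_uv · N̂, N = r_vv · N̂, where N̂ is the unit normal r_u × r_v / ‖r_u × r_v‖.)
L = -9;  M = 0;  N = -9

Compute the unit normal N̂(u, v) = (sin(u)^2*cos(v)/Abs(sin(u)), sin(u)^2*sin(v)/Abs(sin(u)), sin(2*u)/(2*Abs(sin(u)))), and the second partials r_uu, r_uv, r_vv. Take dot products:
  L(u, v) = r_uu · N̂ = -9*sin(u)/Abs(sin(u)),
  M(u, v) = r_uv · N̂ = 0,
  N(u, v) = r_vv · N̂ = -9*sin(u)^3/Abs(sin(u)).
Evaluating at (u, v) = (pi/2, pi/2):
  L = -9, M = 0, N = -9.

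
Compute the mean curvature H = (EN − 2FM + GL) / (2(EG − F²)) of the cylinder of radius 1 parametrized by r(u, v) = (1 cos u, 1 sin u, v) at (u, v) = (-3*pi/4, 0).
H = -1/2

With E = 1, F = 0, G = 1, L = -1, M = 0, N = 0, assemble
  H = (EN − 2FM + GL) / (2(EG − F²)) = -1/2.
At (u, v) = (-3*pi/4, 0): H = -1/2.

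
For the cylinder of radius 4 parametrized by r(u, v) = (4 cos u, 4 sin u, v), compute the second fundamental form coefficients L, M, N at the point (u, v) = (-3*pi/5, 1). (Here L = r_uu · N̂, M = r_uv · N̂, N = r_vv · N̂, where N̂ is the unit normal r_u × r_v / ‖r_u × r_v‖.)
L = -4;  M = 0;  N = 0

Compute the unit normal N̂(u, v) = (cos(u), sin(u), 0), and the second partials r_uu, r_uv, r_vv. Take dot products:
  L(u, v) = r_uu · N̂ = -4,
  M(u, v) = r_uv · N̂ = 0,
  N(u, v) = r_vv · N̂ = 0.
Evaluating at (u, v) = (-3*pi/5, 1):
  L = -4, M = 0, N = 0.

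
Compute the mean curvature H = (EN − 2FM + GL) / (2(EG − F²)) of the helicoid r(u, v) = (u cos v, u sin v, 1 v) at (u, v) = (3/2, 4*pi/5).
H = 0

With E = 1, F = 0, G = u^2 + 1, L = 0, M = -1/sqrt(u^2 + 1), N = 0, assemble
  H = (EN − 2FM + GL) / (2(EG − F²)) = 0.
At (u, v) = (3/2, 4*pi/5): H = 0.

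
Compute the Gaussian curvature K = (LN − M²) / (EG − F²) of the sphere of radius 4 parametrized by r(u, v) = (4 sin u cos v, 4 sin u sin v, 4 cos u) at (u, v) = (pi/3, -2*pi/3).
K = 1/16

Coefficients of the first fundamental form: E = 16, F = 0, G = 16*sin(u)^2.
Coefficients of the second fundamental form: L = -4*sin(u)/Abs(sin(u)), M = 0, N = -4*sin(u)^3/Abs(sin(u)).
Assemble K = (LN − M²)/(EG − F²) = 1/16. At (u, v) = (pi/3, -2*pi/3): K = 1/16.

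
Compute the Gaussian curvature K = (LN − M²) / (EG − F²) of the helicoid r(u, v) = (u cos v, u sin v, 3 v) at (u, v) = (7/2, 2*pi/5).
K = -144/7225

Coefficients of the first fundamental form: E = 1, F = 0, G = u^2 + 9.
Coefficients of the second fundamental form: L = 0, M = -3/sqrt(u^2 + 9), N = 0.
Assemble K = (LN − M²)/(EG − F²) = -9/(u^2 + 9)^2. At (u, v) = (7/2, 2*pi/5): K = -144/7225.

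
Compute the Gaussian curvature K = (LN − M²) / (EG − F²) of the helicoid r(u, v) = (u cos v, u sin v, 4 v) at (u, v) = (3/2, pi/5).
K = -256/5329

Coefficients of the first fundamental form: E = 1, F = 0, G = u^2 + 16.
Coefficients of the second fundamental form: L = 0, M = -4/sqrt(u^2 + 16), N = 0.
Assemble K = (LN − M²)/(EG − F²) = -16/(u^2 + 16)^2. At (u, v) = (3/2, pi/5): K = -256/5329.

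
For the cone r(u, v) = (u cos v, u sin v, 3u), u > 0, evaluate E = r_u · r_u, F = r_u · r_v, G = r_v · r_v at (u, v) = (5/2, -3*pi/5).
E = 10;  F = 0;  G = 25/4

Partials: r_u = (cos(v), sin(v), 3), r_v = (-u*sin(v), u*cos(v), 0). As functions of (u, v):
  E = r_u · r_u = 10,
  F = r_u · r_v = 0,
  G = r_v · r_v = u^2.
Evaluating at (u, v) = (5/2, -3*pi/5): E = 10, F = 0, G = 25/4.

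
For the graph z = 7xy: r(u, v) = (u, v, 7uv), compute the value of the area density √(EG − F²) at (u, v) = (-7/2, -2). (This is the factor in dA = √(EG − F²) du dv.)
√(EG − F²)|_{(-7/2, -2)} = sqrt(3189)/2

E = 49*v^2 + 1, F = 49*u*v, G = 49*u^2 + 1, so EG − F² = 49*u^2 + 49*v^2 + 1. Taking the positive square root: √(EG − F²) = sqrt(49*u^2 + 49*v^2 + 1). At (u, v) = (-7/2, -2): sqrt(3189)/2.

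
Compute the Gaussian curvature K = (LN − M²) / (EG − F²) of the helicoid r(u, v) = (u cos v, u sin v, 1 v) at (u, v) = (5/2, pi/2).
K = -16/841

Coefficients of the first fundamental form: E = 1, F = 0, G = u^2 + 1.
Coefficients of the second fundamental form: L = 0, M = -1/sqrt(u^2 + 1), N = 0.
Assemble K = (LN − M²)/(EG − F²) = -1/(u^2 + 1)^2. At (u, v) = (5/2, pi/2): K = -16/841.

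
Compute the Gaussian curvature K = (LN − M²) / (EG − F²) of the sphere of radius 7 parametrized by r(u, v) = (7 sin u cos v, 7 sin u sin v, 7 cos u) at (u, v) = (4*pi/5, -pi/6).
K = 1/49

Coefficients of the first fundamental form: E = 49, F = 0, G = 49*sin(u)^2.
Coefficients of the second fundamental form: L = -7*sin(u)/Abs(sin(u)), M = 0, N = -7*sin(u)^3/Abs(sin(u)).
Assemble K = (LN − M²)/(EG − F²) = 1/49. At (u, v) = (4*pi/5, -pi/6): K = 1/49.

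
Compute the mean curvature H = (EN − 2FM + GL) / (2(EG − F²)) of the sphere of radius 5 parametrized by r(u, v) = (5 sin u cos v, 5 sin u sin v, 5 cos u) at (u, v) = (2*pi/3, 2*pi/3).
H = -1/5

With E = 25, F = 0, G = 25*sin(u)^2, L = -5*sin(u)/Abs(sin(u)), M = 0, N = -5*sin(u)^3/Abs(sin(u)), assemble
  H = (EN − 2FM + GL) / (2(EG − F²)) = -sin(u)/(5*Abs(sin(u))).
At (u, v) = (2*pi/3, 2*pi/3): H = -1/5.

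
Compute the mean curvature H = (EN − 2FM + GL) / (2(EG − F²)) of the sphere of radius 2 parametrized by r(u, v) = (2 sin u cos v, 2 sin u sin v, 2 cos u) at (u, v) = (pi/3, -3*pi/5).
H = -1/2

With E = 4, F = 0, G = 4*sin(u)^2, L = -2*sin(u)/Abs(sin(u)), M = 0, N = -2*sin(u)^3/Abs(sin(u)), assemble
  H = (EN − 2FM + GL) / (2(EG − F²)) = -sin(u)/(2*Abs(sin(u))).
At (u, v) = (pi/3, -3*pi/5): H = -1/2.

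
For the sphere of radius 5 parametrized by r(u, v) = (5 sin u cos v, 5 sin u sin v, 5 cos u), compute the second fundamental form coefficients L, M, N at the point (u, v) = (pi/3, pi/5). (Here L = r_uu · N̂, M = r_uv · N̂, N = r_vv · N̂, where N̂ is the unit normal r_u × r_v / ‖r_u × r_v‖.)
L = -5;  M = 0;  N = -15/4

Compute the unit normal N̂(u, v) = (sin(u)^2*cos(v)/Abs(sin(u)), sin(u)^2*sin(v)/Abs(sin(u)), sin(2*u)/(2*Abs(sin(u)))), and the second partials r_uu, r_uv, r_vv. Take dot products:
  L(u, v) = r_uu · N̂ = -5*sin(u)/Abs(sin(u)),
  M(u, v) = r_uv · N̂ = 0,
  N(u, v) = r_vv · N̂ = -5*sin(u)^3/Abs(sin(u)).
Evaluating at (u, v) = (pi/3, pi/5):
  L = -5, M = 0, N = -15/4.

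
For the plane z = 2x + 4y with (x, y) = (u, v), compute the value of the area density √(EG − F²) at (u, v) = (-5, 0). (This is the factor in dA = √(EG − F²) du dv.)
√(EG − F²)|_{(-5, 0)} = sqrt(21)

E = 5, F = 8, G = 17, so EG − F² = 21. Taking the positive square root: √(EG − F²) = sqrt(21). At (u, v) = (-5, 0): sqrt(21).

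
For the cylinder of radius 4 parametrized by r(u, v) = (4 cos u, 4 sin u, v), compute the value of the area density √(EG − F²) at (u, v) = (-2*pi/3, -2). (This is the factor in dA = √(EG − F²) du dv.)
√(EG − F²)|_{(-2*pi/3, -2)} = 4

E = 16, F = 0, G = 1, so EG − F² = 16. Taking the positive square root: √(EG − F²) = 4. At (u, v) = (-2*pi/3, -2): 4.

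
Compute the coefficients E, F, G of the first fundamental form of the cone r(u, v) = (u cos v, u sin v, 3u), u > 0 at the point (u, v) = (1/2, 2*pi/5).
E = 10;  F = 0;  G = 1/4

Partials: r_u = (cos(v), sin(v), 3), r_v = (-u*sin(v), u*cos(v), 0). As functions of (u, v):
  E = r_u · r_u = 10,
  F = r_u · r_v = 0,
  G = r_v · r_v = u^2.
Evaluating at (u, v) = (1/2, 2*pi/5): E = 10, F = 0, G = 1/4.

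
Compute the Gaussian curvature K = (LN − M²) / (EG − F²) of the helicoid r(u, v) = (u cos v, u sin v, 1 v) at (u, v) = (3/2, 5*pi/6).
K = -16/169

Coefficients of the first fundamental form: E = 1, F = 0, G = u^2 + 1.
Coefficients of the second fundamental form: L = 0, M = -1/sqrt(u^2 + 1), N = 0.
Assemble K = (LN − M²)/(EG − F²) = -1/(u^2 + 1)^2. At (u, v) = (3/2, 5*pi/6): K = -16/169.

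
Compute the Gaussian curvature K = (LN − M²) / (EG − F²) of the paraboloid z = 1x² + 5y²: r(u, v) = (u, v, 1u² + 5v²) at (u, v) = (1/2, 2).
K = 5/40401

Coefficients of the first fundamental form: E = 4*u^2 + 1, F = 20*u*v, G = 100*v^2 + 1.
Coefficients of the second fundamental form: L = 2/sqrt(4*u^2 + 100*v^2 + 1), M = 0, N = 10/sqrt(4*u^2 + 100*v^2 + 1).
Assemble K = (LN − M²)/(EG − F²) = 20/(16*u^4 + 800*u^2*v^2 + 8*u^2 + 10000*v^4 + 200*v^2 + 1). At (u, v) = (1/2, 2): K = 5/40401.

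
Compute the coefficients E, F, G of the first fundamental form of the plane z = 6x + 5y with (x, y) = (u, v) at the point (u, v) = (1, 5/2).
E = 37;  F = 30;  G = 26

Partials: r_u = (1, 0, 6), r_v = (0, 1, 5). As functions of (u, v):
  E = r_u · r_u = 37,
  F = r_u · r_v = 30,
  G = r_v · r_v = 26.
Evaluating at (u, v) = (1, 5/2): E = 37, F = 30, G = 26.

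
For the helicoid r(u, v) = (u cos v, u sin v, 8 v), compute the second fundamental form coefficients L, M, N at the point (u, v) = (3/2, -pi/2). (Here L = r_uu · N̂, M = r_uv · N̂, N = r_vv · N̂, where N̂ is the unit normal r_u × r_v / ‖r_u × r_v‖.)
L = 0;  M = -16*sqrt(265)/265;  N = 0

Compute the unit normal N̂(u, v) = (8*sin(v)/sqrt(u^2 + 64), -8*cos(v)/sqrt(u^2 + 64), u/sqrt(u^2 + 64)), and the second partials r_uu, r_uv, r_vv. Take dot products:
  L(u, v) = r_uu · N̂ = 0,
  M(u, v) = r_uv · N̂ = -8/sqrt(u^2 + 64),
  N(u, v) = r_vv · N̂ = 0.
Evaluating at (u, v) = (3/2, -pi/2):
  L = 0, M = -16*sqrt(265)/265, N = 0.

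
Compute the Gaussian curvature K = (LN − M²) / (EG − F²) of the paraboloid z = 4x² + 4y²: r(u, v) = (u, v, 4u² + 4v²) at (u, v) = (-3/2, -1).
K = 64/43681

Coefficients of the first fundamental form: E = 64*u^2 + 1, F = 64*u*v, G = 64*v^2 + 1.
Coefficients of the second fundamental form: L = 8/sqrt(64*u^2 + 64*v^2 + 1), M = 0, N = 8/sqrt(64*u^2 + 64*v^2 + 1).
Assemble K = (LN − M²)/(EG − F²) = 64/(4096*u^4 + 8192*u^2*v^2 + 128*u^2 + 4096*v^4 + 128*v^2 + 1). At (u, v) = (-3/2, -1): K = 64/43681.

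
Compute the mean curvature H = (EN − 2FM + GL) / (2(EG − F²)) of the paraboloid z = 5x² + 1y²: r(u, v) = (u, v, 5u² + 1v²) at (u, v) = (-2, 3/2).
H = 11*sqrt(410)/4100

With E = 100*u^2 + 1, F = 20*u*v, G = 4*v^2 + 1, L = 10/sqrt(100*u^2 + 4*v^2 + 1), M = 0, N = 2/sqrt(100*u^2 + 4*v^2 + 1), assemble
  H = (EN − 2FM + GL) / (2(EG − F²)) = 2*(50*u^2 + 10*v^2 + 3)/(100*u^2 + 4*v^2 + 1)^(3/2).
At (u, v) = (-2, 3/2): H = 11*sqrt(410)/4100.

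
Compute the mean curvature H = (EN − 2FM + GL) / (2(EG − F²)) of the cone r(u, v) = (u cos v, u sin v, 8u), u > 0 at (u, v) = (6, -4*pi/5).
H = 2*sqrt(65)/195

With E = 65, F = 0, G = u^2, L = 0, M = 0, N = 8*sqrt(65)*u^2/(65*Abs(u)), assemble
  H = (EN − 2FM + GL) / (2(EG − F²)) = 4*sqrt(65)/(65*Abs(u)).
At (u, v) = (6, -4*pi/5): H = 2*sqrt(65)/195.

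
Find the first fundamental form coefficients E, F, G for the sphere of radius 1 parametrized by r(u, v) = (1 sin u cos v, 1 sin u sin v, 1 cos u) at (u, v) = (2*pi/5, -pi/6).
E = 1;  F = 0;  G = sqrt(5)/8 + 5/8

Partials: r_u = (cos(u)*cos(v), sin(v)*cos(u), -sin(u)), r_v = (-sin(u)*sin(v), sin(u)*cos(v), 0). As functions of (u, v):
  E = r_u · r_u = 1,
  F = r_u · r_v = 0,
  G = r_v · r_v = sin(u)^2.
Evaluating at (u, v) = (2*pi/5, -pi/6): E = 1, F = 0, G = sqrt(5)/8 + 5/8.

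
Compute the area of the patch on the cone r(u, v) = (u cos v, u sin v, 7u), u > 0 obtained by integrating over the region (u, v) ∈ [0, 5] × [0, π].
Area = 125*sqrt(2)*pi/2

Area = ∫∫ √(EG − F²) du dv with √(EG − F²) = 5*sqrt(2)*Abs(u). Integrating over [0, 5] × [0, π] gives 125*sqrt(2)*pi/2.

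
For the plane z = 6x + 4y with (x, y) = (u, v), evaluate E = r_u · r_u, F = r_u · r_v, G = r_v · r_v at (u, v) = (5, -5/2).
E = 37;  F = 24;  G = 17

Partials: r_u = (1, 0, 6), r_v = (0, 1, 4). As functions of (u, v):
  E = r_u · r_u = 37,
  F = r_u · r_v = 24,
  G = r_v · r_v = 17.
Evaluating at (u, v) = (5, -5/2): E = 37, F = 24, G = 17.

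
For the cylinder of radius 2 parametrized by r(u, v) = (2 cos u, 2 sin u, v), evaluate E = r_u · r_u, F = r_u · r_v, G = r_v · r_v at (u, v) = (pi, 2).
E = 4;  F = 0;  G = 1

Partials: r_u = (-2*sin(u), 2*cos(u), 0), r_v = (0, 0, 1). As functions of (u, v):
  E = r_u · r_u = 4,
  F = r_u · r_v = 0,
  G = r_v · r_v = 1.
Evaluating at (u, v) = (pi, 2): E = 4, F = 0, G = 1.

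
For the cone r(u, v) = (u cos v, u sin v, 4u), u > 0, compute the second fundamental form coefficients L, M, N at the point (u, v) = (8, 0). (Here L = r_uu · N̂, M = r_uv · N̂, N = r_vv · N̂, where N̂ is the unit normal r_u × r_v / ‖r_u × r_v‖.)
L = 0;  M = 0;  N = 32*sqrt(17)/17

Compute the unit normal N̂(u, v) = (-4*sqrt(17)*u*cos(v)/(17*Abs(u)), -4*sqrt(17)*u*sin(v)/(17*Abs(u)), sqrt(17)*u/(17*Abs(u))), and the second partials r_uu, r_uv, r_vv. Take dot products:
  L(u, v) = r_uu · N̂ = 0,
  M(u, v) = r_uv · N̂ = 0,
  N(u, v) = r_vv · N̂ = 4*sqrt(17)*u^2/(17*Abs(u)).
Evaluating at (u, v) = (8, 0):
  L = 0, M = 0, N = 32*sqrt(17)/17.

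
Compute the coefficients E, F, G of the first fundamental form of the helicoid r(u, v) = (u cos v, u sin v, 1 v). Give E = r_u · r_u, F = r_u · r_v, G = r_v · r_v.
E = 1;  F = 0;  G = u^2 + 1

Compute partials: r_u = (cos(v), sin(v), 0), r_v = (-u*sin(v), u*cos(v), 1). Then
  E = r_u · r_u = 1,
  F = r_u · r_v = 0,
  G = r_v · r_v = u^2 + 1.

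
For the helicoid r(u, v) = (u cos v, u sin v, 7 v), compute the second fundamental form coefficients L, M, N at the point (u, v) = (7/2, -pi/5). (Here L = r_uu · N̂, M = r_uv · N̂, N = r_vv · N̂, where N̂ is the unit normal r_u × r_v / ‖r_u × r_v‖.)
L = 0;  M = -2*sqrt(5)/5;  N = 0

Compute the unit normal N̂(u, v) = (7*sin(v)/sqrt(u^2 + 49), -7*cos(v)/sqrt(u^2 + 49), u/sqrt(u^2 + 49)), and the second partials r_uu, r_uv, r_vv. Take dot products:
  L(u, v) = r_uu · N̂ = 0,
  M(u, v) = r_uv · N̂ = -7/sqrt(u^2 + 49),
  N(u, v) = r_vv · N̂ = 0.
Evaluating at (u, v) = (7/2, -pi/5):
  L = 0, M = -2*sqrt(5)/5, N = 0.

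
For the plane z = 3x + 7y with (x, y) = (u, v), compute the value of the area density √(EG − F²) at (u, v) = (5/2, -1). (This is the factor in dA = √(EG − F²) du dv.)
√(EG − F²)|_{(5/2, -1)} = sqrt(59)

E = 10, F = 21, G = 50, so EG − F² = 59. Taking the positive square root: √(EG − F²) = sqrt(59). At (u, v) = (5/2, -1): sqrt(59).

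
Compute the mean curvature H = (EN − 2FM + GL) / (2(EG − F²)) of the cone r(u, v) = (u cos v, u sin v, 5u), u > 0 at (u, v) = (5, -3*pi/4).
H = sqrt(26)/52

With E = 26, F = 0, G = u^2, L = 0, M = 0, N = 5*sqrt(26)*u^2/(26*Abs(u)), assemble
  H = (EN − 2FM + GL) / (2(EG − F²)) = 5*sqrt(26)/(52*Abs(u)).
At (u, v) = (5, -3*pi/4): H = sqrt(26)/52.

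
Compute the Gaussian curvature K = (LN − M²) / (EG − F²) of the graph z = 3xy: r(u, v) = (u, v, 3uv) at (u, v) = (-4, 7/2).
K = -144/1042441

Coefficients of the first fundamental form: E = 9*v^2 + 1, F = 9*u*v, G = 9*u^2 + 1.
Coefficients of the second fundamental form: L = 0, M = 3/sqrt(9*u^2 + 9*v^2 + 1), N = 0.
Assemble K = (LN − M²)/(EG − F²) = -9/(81*u^4 + 162*u^2*v^2 + 18*u^2 + 81*v^4 + 18*v^2 + 1). At (u, v) = (-4, 7/2): K = -144/1042441.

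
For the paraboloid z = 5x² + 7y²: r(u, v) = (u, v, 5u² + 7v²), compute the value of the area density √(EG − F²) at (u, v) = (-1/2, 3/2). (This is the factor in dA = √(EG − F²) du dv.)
√(EG − F²)|_{(-1/2, 3/2)} = sqrt(467)

E = 100*u^2 + 1, F = 140*u*v, G = 196*v^2 + 1, so EG − F² = 100*u^2 + 196*v^2 + 1. Taking the positive square root: √(EG − F²) = sqrt(100*u^2 + 196*v^2 + 1). At (u, v) = (-1/2, 3/2): sqrt(467).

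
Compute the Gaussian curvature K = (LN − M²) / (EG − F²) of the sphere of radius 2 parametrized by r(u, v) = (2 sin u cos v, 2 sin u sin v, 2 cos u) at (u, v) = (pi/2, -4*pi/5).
K = 1/4

Coefficients of the first fundamental form: E = 4, F = 0, G = 4*sin(u)^2.
Coefficients of the second fundamental form: L = -2*sin(u)/Abs(sin(u)), M = 0, N = -2*sin(u)^3/Abs(sin(u)).
Assemble K = (LN − M²)/(EG − F²) = 1/4. At (u, v) = (pi/2, -4*pi/5): K = 1/4.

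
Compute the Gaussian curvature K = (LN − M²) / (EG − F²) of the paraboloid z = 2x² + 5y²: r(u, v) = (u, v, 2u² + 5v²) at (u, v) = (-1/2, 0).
K = 8/5

Coefficients of the first fundamental form: E = 16*u^2 + 1, F = 40*u*v, G = 100*v^2 + 1.
Coefficients of the second fundamental form: L = 4/sqrt(16*u^2 + 100*v^2 + 1), M = 0, N = 10/sqrt(16*u^2 + 100*v^2 + 1).
Assemble K = (LN − M²)/(EG − F²) = 40/(256*u^4 + 3200*u^2*v^2 + 32*u^2 + 10000*v^4 + 200*v^2 + 1). At (u, v) = (-1/2, 0): K = 8/5.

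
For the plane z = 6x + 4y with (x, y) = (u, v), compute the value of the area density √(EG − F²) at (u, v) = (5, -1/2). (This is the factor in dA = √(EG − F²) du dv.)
√(EG − F²)|_{(5, -1/2)} = sqrt(53)

E = 37, F = 24, G = 17, so EG − F² = 53. Taking the positive square root: √(EG − F²) = sqrt(53). At (u, v) = (5, -1/2): sqrt(53).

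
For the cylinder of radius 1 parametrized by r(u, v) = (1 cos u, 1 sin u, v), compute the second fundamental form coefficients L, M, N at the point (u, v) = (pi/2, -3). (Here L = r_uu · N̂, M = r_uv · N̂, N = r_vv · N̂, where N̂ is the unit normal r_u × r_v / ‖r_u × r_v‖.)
L = -1;  M = 0;  N = 0

Compute the unit normal N̂(u, v) = (cos(u), sin(u), 0), and the second partials r_uu, r_uv, r_vv. Take dot products:
  L(u, v) = r_uu · N̂ = -1,
  M(u, v) = r_uv · N̂ = 0,
  N(u, v) = r_vv · N̂ = 0.
Evaluating at (u, v) = (pi/2, -3):
  L = -1, M = 0, N = 0.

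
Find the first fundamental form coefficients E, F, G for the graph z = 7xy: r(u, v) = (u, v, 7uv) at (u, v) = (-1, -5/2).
E = 1229/4;  F = 245/2;  G = 50

Partials: r_u = (1, 0, 7*v), r_v = (0, 1, 7*u). As functions of (u, v):
  E = r_u · r_u = 49*v^2 + 1,
  F = r_u · r_v = 49*u*v,
  G = r_v · r_v = 49*u^2 + 1.
Evaluating at (u, v) = (-1, -5/2): E = 1229/4, F = 245/2, G = 50.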